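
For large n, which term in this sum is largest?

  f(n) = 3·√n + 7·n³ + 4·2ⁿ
4·2ⁿ

Looking at each term:
  - 3·√n is O(√n)
  - 7·n³ is O(n³)
  - 4·2ⁿ is O(2ⁿ)

The term 4·2ⁿ (O(2ⁿ)) grows fastest and dominates all others.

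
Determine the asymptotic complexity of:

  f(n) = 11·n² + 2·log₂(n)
O(n²)

The dominant term in 11·n² + 2·log₂(n) is 11·n², which is Θ(n²).
Lower-order terms (2·log₂(n)) are asymptotically negligible.
Constants are absorbed, so the tightest bound is O(n²).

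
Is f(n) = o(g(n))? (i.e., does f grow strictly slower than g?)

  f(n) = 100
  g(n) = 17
False

f(n) = 100 is O(1), and g(n) = 17 is O(1).
Since they have the same growth rate, f(n) = o(g(n)) is false.
(f = o(g) requires f to grow strictly slower, not equal.)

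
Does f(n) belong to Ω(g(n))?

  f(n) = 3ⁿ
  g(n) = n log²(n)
True

f(n) = 3ⁿ is O(3ⁿ), and g(n) = n log²(n) is O(n log² n).
Since O(3ⁿ) grows at least as fast as O(n log² n), f(n) = Ω(g(n)) is true.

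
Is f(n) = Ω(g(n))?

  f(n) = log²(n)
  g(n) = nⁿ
False

f(n) = log²(n) is O(log² n), and g(n) = nⁿ is O(nⁿ).
Since O(log² n) grows slower than O(nⁿ), f(n) = Ω(g(n)) is false.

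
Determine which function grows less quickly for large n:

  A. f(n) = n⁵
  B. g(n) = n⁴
B

f(n) = n⁵ is O(n⁵), while g(n) = n⁴ is O(n⁴).
Since O(n⁴) grows slower than O(n⁵), g(n) is dominated.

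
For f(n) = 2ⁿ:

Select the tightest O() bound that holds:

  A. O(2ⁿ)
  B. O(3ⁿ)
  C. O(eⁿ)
A

f(n) = 2ⁿ is O(2ⁿ).
All listed options are valid Big-O bounds (upper bounds),
but O(2ⁿ) is the tightest (smallest valid bound).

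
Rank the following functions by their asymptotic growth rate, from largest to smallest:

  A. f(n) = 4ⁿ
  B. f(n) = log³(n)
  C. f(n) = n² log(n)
A > C > B

Comparing growth rates:
A = 4ⁿ is O(4ⁿ)
C = n² log(n) is O(n² log n)
B = log³(n) is O(log³ n)

Therefore, the order from fastest to slowest is: A > C > B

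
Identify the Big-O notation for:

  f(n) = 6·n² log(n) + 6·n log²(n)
O(n² log n)

The dominant term in 6·n² log(n) + 6·n log²(n) is 6·n² log(n), which is Θ(n² log n).
Lower-order terms (6·n log²(n)) are asymptotically negligible.
Constants are absorbed, so the tightest bound is O(n² log n).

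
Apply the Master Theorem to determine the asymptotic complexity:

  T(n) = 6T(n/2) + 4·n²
Θ(n^log₂(6))

Master Theorem: a = 6, b = 2, f(n) = 4·n².
Compute the critical exponent d = log₂(6) = 2.585.
Compare f(n) = Θ(n²) against n^d:
  k = 2 < d = 2.585, so f(n) = O(n^(d-ε)) — Case 1.
  The recursion cost dominates: T(n) = Θ(n^d) = Θ(n^log₂(6)).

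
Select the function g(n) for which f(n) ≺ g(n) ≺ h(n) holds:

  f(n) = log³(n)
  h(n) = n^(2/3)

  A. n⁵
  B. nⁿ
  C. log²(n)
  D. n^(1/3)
D

We need g(n) with log³(n) = o(g(n)) and g(n) = o(n^(2/3)), i.e. O(log³ n) ≺ g ≺ O(n^(2/3)).
Check each option:
  A. n⁵ — O(n⁵) does not grow strictly slower than h(n)
  B. nⁿ — O(nⁿ) does not grow strictly slower than h(n)
  C. log²(n) — O(log² n) does not grow strictly faster than f(n)
  D. n^(1/3) — O(n^(1/3)) is strictly between O(log³ n) and O(n^(2/3)) ✓

Only option D (n^(1/3)) lies strictly between.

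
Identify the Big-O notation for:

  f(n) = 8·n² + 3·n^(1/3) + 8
O(n²)

The dominant term in 8·n² + 3·n^(1/3) + 8 is 8·n², which is Θ(n²).
Lower-order terms (3·n^(1/3), 8) are asymptotically negligible.
Constants are absorbed, so the tightest bound is O(n²).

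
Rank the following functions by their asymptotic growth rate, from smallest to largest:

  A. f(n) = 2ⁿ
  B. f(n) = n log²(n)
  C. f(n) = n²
B < C < A

Comparing growth rates:
B = n log²(n) is O(n log² n)
C = n² is O(n²)
A = 2ⁿ is O(2ⁿ)

Therefore, the order from slowest to fastest is: B < C < A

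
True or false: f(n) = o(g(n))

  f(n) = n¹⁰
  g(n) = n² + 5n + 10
False

f(n) = n¹⁰ is O(n¹⁰), and g(n) = n² + 5n + 10 is O(n²).
Since O(n¹⁰) grows faster than or equal to O(n²), f(n) = o(g(n)) is false.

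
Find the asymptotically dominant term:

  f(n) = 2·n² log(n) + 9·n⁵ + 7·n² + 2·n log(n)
9·n⁵

Looking at each term:
  - 2·n² log(n) is O(n² log n)
  - 9·n⁵ is O(n⁵)
  - 7·n² is O(n²)
  - 2·n log(n) is O(n log n)

The term 9·n⁵ (O(n⁵)) grows fastest and dominates all others.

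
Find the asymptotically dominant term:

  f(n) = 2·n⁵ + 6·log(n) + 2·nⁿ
2·nⁿ

Looking at each term:
  - 2·n⁵ is O(n⁵)
  - 6·log(n) is O(log n)
  - 2·nⁿ is O(nⁿ)

The term 2·nⁿ (O(nⁿ)) grows fastest and dominates all others.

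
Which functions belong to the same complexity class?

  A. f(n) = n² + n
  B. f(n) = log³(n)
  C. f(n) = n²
A and C

Examining each function:
  A. n² + n is O(n²)
  B. log³(n) is O(log³ n)
  C. n² is O(n²)

Functions A and C both have the same complexity class.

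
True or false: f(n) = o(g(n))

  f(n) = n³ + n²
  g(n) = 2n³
False

f(n) = n³ + n² is O(n³), and g(n) = 2n³ is O(n³).
Since they have the same growth rate, f(n) = o(g(n)) is false.
(f = o(g) requires f to grow strictly slower, not equal.)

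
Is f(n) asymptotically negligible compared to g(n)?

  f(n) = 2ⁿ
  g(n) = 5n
False

f(n) = 2ⁿ is O(2ⁿ), and g(n) = 5n is O(n).
Since O(2ⁿ) grows faster than or equal to O(n), f(n) = o(g(n)) is false.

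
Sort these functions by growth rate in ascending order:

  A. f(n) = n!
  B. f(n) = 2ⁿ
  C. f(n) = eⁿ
B < C < A

Comparing growth rates:
B = 2ⁿ is O(2ⁿ)
C = eⁿ is O(eⁿ)
A = n! is O(n!)

Therefore, the order from slowest to fastest is: B < C < A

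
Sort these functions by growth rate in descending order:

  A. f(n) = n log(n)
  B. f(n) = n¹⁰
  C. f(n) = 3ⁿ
C > B > A

Comparing growth rates:
C = 3ⁿ is O(3ⁿ)
B = n¹⁰ is O(n¹⁰)
A = n log(n) is O(n log n)

Therefore, the order from fastest to slowest is: C > B > A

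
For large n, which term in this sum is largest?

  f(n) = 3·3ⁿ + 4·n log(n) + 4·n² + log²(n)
3·3ⁿ

Looking at each term:
  - 3·3ⁿ is O(3ⁿ)
  - 4·n log(n) is O(n log n)
  - 4·n² is O(n²)
  - log²(n) is O(log² n)

The term 3·3ⁿ (O(3ⁿ)) grows fastest and dominates all others.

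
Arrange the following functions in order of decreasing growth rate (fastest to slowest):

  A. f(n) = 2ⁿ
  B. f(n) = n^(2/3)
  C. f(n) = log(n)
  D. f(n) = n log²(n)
A > D > B > C

Comparing growth rates:
A = 2ⁿ is O(2ⁿ)
D = n log²(n) is O(n log² n)
B = n^(2/3) is O(n^(2/3))
C = log(n) is O(log n)

Therefore, the order from fastest to slowest is: A > D > B > C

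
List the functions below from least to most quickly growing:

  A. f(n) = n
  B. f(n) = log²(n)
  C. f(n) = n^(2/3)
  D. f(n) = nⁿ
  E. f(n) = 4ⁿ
B < C < A < E < D

Comparing growth rates:
B = log²(n) is O(log² n)
C = n^(2/3) is O(n^(2/3))
A = n is O(n)
E = 4ⁿ is O(4ⁿ)
D = nⁿ is O(nⁿ)

Therefore, the order from slowest to fastest is: B < C < A < E < D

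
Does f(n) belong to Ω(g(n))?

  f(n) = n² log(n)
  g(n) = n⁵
False

f(n) = n² log(n) is O(n² log n), and g(n) = n⁵ is O(n⁵).
Since O(n² log n) grows slower than O(n⁵), f(n) = Ω(g(n)) is false.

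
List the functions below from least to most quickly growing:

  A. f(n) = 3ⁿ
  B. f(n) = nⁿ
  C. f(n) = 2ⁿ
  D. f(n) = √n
D < C < A < B

Comparing growth rates:
D = √n is O(√n)
C = 2ⁿ is O(2ⁿ)
A = 3ⁿ is O(3ⁿ)
B = nⁿ is O(nⁿ)

Therefore, the order from slowest to fastest is: D < C < A < B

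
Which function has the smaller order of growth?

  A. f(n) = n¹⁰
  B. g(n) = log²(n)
B

f(n) = n¹⁰ is O(n¹⁰), while g(n) = log²(n) is O(log² n).
Since O(log² n) grows slower than O(n¹⁰), g(n) is dominated.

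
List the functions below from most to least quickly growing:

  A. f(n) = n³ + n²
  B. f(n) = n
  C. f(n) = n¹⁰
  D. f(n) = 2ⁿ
D > C > A > B

Comparing growth rates:
D = 2ⁿ is O(2ⁿ)
C = n¹⁰ is O(n¹⁰)
A = n³ + n² is O(n³)
B = n is O(n)

Therefore, the order from fastest to slowest is: D > C > A > B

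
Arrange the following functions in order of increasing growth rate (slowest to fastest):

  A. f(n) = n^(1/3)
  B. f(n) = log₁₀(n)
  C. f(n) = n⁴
B < A < C

Comparing growth rates:
B = log₁₀(n) is O(log n)
A = n^(1/3) is O(n^(1/3))
C = n⁴ is O(n⁴)

Therefore, the order from slowest to fastest is: B < A < C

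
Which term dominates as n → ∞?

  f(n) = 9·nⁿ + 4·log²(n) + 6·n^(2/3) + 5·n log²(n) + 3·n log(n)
9·nⁿ

Looking at each term:
  - 9·nⁿ is O(nⁿ)
  - 4·log²(n) is O(log² n)
  - 6·n^(2/3) is O(n^(2/3))
  - 5·n log²(n) is O(n log² n)
  - 3·n log(n) is O(n log n)

The term 9·nⁿ (O(nⁿ)) grows fastest and dominates all others.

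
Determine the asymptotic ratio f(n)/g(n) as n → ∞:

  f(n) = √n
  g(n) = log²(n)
∞

Since √n (O(√n)) grows faster than log²(n) (O(log² n)),
the ratio f(n)/g(n) → ∞ as n → ∞.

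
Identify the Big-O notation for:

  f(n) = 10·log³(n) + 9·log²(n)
O(log³ n)

The dominant term in 10·log³(n) + 9·log²(n) is 10·log³(n), which is Θ(log³ n).
Lower-order terms (9·log²(n)) are asymptotically negligible.
Constants are absorbed, so the tightest bound is O(log³ n).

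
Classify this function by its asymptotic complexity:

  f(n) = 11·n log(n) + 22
O(n log n)

The dominant term in 11·n log(n) + 22 is 11·n log(n), which is Θ(n log n).
Lower-order terms (22) are asymptotically negligible.
Constants are absorbed, so the tightest bound is O(n log n).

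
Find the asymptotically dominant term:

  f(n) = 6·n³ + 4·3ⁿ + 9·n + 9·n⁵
4·3ⁿ

Looking at each term:
  - 6·n³ is O(n³)
  - 4·3ⁿ is O(3ⁿ)
  - 9·n is O(n)
  - 9·n⁵ is O(n⁵)

The term 4·3ⁿ (O(3ⁿ)) grows fastest and dominates all others.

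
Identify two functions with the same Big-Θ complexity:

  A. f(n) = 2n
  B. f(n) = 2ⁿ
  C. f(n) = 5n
A and C

Examining each function:
  A. 2n is O(n)
  B. 2ⁿ is O(2ⁿ)
  C. 5n is O(n)

Functions A and C both have the same complexity class.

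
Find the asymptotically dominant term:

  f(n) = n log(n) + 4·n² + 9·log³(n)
4·n²

Looking at each term:
  - n log(n) is O(n log n)
  - 4·n² is O(n²)
  - 9·log³(n) is O(log³ n)

The term 4·n² (O(n²)) grows fastest and dominates all others.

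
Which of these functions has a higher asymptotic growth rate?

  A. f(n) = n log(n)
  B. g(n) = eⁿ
B

f(n) = n log(n) is O(n log n), while g(n) = eⁿ is O(eⁿ).
Since O(eⁿ) grows faster than O(n log n), g(n) dominates.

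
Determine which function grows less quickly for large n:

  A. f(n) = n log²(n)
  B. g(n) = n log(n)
B

f(n) = n log²(n) is O(n log² n), while g(n) = n log(n) is O(n log n).
Since O(n log n) grows slower than O(n log² n), g(n) is dominated.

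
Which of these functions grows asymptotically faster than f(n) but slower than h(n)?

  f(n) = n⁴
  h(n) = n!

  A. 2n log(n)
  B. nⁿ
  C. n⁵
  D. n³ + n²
C

We need g(n) with n⁴ = o(g(n)) and g(n) = o(n!), i.e. O(n⁴) ≺ g ≺ O(n!).
Check each option:
  A. 2n log(n) — O(n log n) does not grow strictly faster than f(n)
  B. nⁿ — O(nⁿ) does not grow strictly slower than h(n)
  C. n⁵ — O(n⁵) is strictly between O(n⁴) and O(n!) ✓
  D. n³ + n² — O(n³) does not grow strictly faster than f(n)

Only option C (n⁵) lies strictly between.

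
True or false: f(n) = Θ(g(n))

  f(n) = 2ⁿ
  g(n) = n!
False

f(n) = 2ⁿ is O(2ⁿ), and g(n) = n! is O(n!).
Since they have different growth rates, f(n) = Θ(g(n)) is false.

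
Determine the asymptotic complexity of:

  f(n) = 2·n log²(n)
O(n log² n)

The dominant term in 2·n log²(n) is 2·n log²(n), which is Θ(n log² n).
Constants are absorbed, so the tightest bound is O(n log² n).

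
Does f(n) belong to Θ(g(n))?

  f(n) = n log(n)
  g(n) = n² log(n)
False

f(n) = n log(n) is O(n log n), and g(n) = n² log(n) is O(n² log n).
Since they have different growth rates, f(n) = Θ(g(n)) is false.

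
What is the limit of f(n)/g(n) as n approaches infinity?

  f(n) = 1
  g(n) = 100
1/100

Since 1 and 100 have the same growth rate (O(1)),
the ratio converges to a constant: 1/100.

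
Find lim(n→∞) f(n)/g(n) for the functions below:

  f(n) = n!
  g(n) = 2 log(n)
∞

Since n! (O(n!)) grows faster than 2 log(n) (O(log n)),
the ratio f(n)/g(n) → ∞ as n → ∞.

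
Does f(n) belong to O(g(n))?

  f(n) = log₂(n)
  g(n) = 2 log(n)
True

f(n) = log₂(n) and g(n) = 2 log(n) are both O(log n).
Big-O permits equal growth rates (f ≤ c·g for some c), so f(n) = O(g(n)) is true.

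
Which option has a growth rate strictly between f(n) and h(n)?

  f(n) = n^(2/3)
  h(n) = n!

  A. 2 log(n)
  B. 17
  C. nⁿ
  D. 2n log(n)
D

We need g(n) with n^(2/3) = o(g(n)) and g(n) = o(n!), i.e. O(n^(2/3)) ≺ g ≺ O(n!).
Check each option:
  A. 2 log(n) — O(log n) does not grow strictly faster than f(n)
  B. 17 — O(1) does not grow strictly faster than f(n)
  C. nⁿ — O(nⁿ) does not grow strictly slower than h(n)
  D. 2n log(n) — O(n log n) is strictly between O(n^(2/3)) and O(n!) ✓

Only option D (2n log(n)) lies strictly between.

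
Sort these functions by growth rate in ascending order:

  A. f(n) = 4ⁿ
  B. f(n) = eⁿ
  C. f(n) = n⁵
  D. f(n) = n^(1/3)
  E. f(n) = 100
E < D < C < B < A

Comparing growth rates:
E = 100 is O(1)
D = n^(1/3) is O(n^(1/3))
C = n⁵ is O(n⁵)
B = eⁿ is O(eⁿ)
A = 4ⁿ is O(4ⁿ)

Therefore, the order from slowest to fastest is: E < D < C < B < A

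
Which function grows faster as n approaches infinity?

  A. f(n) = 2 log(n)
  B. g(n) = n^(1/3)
B

f(n) = 2 log(n) is O(log n), while g(n) = n^(1/3) is O(n^(1/3)).
Since O(n^(1/3)) grows faster than O(log n), g(n) dominates.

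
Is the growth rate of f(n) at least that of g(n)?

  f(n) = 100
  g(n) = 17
True

f(n) = 100 and g(n) = 17 are both O(1).
Big-Ω permits equal growth rates (f ≥ c·g for some c > 0), so f(n) = Ω(g(n)) is true.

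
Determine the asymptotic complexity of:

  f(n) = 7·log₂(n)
O(log n)

The dominant term in 7·log₂(n) is 7·log₂(n), which is Θ(log n).
Constants are absorbed, so the tightest bound is O(log n).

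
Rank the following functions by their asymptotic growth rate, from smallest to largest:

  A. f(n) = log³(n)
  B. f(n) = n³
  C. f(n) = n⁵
A < B < C

Comparing growth rates:
A = log³(n) is O(log³ n)
B = n³ is O(n³)
C = n⁵ is O(n⁵)

Therefore, the order from slowest to fastest is: A < B < C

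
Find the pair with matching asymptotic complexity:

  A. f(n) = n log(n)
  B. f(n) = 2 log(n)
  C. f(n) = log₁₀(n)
B and C

Examining each function:
  A. n log(n) is O(n log n)
  B. 2 log(n) is O(log n)
  C. log₁₀(n) is O(log n)

Functions B and C both have the same complexity class.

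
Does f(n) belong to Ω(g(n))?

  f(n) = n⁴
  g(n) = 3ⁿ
False

f(n) = n⁴ is O(n⁴), and g(n) = 3ⁿ is O(3ⁿ).
Since O(n⁴) grows slower than O(3ⁿ), f(n) = Ω(g(n)) is false.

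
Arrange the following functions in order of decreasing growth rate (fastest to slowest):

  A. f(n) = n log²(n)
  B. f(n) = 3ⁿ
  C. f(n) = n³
B > C > A

Comparing growth rates:
B = 3ⁿ is O(3ⁿ)
C = n³ is O(n³)
A = n log²(n) is O(n log² n)

Therefore, the order from fastest to slowest is: B > C > A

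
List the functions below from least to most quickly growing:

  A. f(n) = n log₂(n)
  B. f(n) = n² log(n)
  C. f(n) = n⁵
A < B < C

Comparing growth rates:
A = n log₂(n) is O(n log n)
B = n² log(n) is O(n² log n)
C = n⁵ is O(n⁵)

Therefore, the order from slowest to fastest is: A < B < C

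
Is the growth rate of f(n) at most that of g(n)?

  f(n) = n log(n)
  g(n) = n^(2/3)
False

f(n) = n log(n) is O(n log n), and g(n) = n^(2/3) is O(n^(2/3)).
Since O(n log n) grows faster than O(n^(2/3)), f(n) = O(g(n)) is false.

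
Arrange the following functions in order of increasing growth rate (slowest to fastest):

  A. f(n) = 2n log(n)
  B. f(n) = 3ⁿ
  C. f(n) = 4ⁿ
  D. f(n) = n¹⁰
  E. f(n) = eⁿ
A < D < E < B < C

Comparing growth rates:
A = 2n log(n) is O(n log n)
D = n¹⁰ is O(n¹⁰)
E = eⁿ is O(eⁿ)
B = 3ⁿ is O(3ⁿ)
C = 4ⁿ is O(4ⁿ)

Therefore, the order from slowest to fastest is: A < D < E < B < C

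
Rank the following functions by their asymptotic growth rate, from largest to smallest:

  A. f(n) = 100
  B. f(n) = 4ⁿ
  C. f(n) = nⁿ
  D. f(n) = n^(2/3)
C > B > D > A

Comparing growth rates:
C = nⁿ is O(nⁿ)
B = 4ⁿ is O(4ⁿ)
D = n^(2/3) is O(n^(2/3))
A = 100 is O(1)

Therefore, the order from fastest to slowest is: C > B > D > A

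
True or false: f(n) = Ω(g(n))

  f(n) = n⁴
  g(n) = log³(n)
True

f(n) = n⁴ is O(n⁴), and g(n) = log³(n) is O(log³ n).
Since O(n⁴) grows at least as fast as O(log³ n), f(n) = Ω(g(n)) is true.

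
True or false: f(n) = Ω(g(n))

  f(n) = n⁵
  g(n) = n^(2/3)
True

f(n) = n⁵ is O(n⁵), and g(n) = n^(2/3) is O(n^(2/3)).
Since O(n⁵) grows at least as fast as O(n^(2/3)), f(n) = Ω(g(n)) is true.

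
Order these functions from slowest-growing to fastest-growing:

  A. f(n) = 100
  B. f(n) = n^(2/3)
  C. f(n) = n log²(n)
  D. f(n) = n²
A < B < C < D

Comparing growth rates:
A = 100 is O(1)
B = n^(2/3) is O(n^(2/3))
C = n log²(n) is O(n log² n)
D = n² is O(n²)

Therefore, the order from slowest to fastest is: A < B < C < D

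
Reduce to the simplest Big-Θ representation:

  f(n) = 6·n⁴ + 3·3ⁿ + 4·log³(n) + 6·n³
Θ(3ⁿ)

Order the terms by growth rate: 4·log³(n) ≺ 6·n³ ≺ 6·n⁴ ≺ 3·3ⁿ.
The fastest-growing term 3·3ⁿ dominates as n → ∞; dropping its constant factor gives Θ(3ⁿ).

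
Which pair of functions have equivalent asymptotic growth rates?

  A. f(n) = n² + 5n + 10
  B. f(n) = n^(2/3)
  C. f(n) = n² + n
A and C

Examining each function:
  A. n² + 5n + 10 is O(n²)
  B. n^(2/3) is O(n^(2/3))
  C. n² + n is O(n²)

Functions A and C both have the same complexity class.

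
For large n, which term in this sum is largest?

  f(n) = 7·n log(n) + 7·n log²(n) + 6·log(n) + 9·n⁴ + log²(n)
9·n⁴

Looking at each term:
  - 7·n log(n) is O(n log n)
  - 7·n log²(n) is O(n log² n)
  - 6·log(n) is O(log n)
  - 9·n⁴ is O(n⁴)
  - log²(n) is O(log² n)

The term 9·n⁴ (O(n⁴)) grows fastest and dominates all others.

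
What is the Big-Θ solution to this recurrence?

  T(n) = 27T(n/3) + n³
Θ(n³ log n)

Master Theorem: a = 27, b = 3, f(n) = n³.
Compute the critical exponent d = log₃(27) = 3.
Compare f(n) = Θ(n³) against n^d:
  k = 3 = d, so f(n) = Θ(n^d) — Case 2.
  Work is balanced across levels: T(n) = Θ(n^d log n) = Θ(n³ log n).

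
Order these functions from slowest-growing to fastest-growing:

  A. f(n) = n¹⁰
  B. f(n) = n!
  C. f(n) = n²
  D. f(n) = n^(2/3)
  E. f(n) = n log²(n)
D < E < C < A < B

Comparing growth rates:
D = n^(2/3) is O(n^(2/3))
E = n log²(n) is O(n log² n)
C = n² is O(n²)
A = n¹⁰ is O(n¹⁰)
B = n! is O(n!)

Therefore, the order from slowest to fastest is: D < E < C < A < B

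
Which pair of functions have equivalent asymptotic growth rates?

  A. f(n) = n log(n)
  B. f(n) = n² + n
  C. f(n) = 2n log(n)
A and C

Examining each function:
  A. n log(n) is O(n log n)
  B. n² + n is O(n²)
  C. 2n log(n) is O(n log n)

Functions A and C both have the same complexity class.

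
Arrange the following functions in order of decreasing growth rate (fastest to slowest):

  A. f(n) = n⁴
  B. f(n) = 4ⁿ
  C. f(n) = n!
C > B > A

Comparing growth rates:
C = n! is O(n!)
B = 4ⁿ is O(4ⁿ)
A = n⁴ is O(n⁴)

Therefore, the order from fastest to slowest is: C > B > A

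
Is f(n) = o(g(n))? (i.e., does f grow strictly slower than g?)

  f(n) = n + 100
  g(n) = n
False

f(n) = n + 100 is O(n), and g(n) = n is O(n).
Since they have the same growth rate, f(n) = o(g(n)) is false.
(f = o(g) requires f to grow strictly slower, not equal.)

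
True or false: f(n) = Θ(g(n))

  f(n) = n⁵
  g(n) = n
False

f(n) = n⁵ is O(n⁵), and g(n) = n is O(n).
Since they have different growth rates, f(n) = Θ(g(n)) is false.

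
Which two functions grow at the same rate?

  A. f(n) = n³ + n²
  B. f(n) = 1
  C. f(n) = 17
B and C

Examining each function:
  A. n³ + n² is O(n³)
  B. 1 is O(1)
  C. 17 is O(1)

Functions B and C both have the same complexity class.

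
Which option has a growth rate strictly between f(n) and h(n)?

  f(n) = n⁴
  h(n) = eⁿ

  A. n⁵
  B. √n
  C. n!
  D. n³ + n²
A

We need g(n) with n⁴ = o(g(n)) and g(n) = o(eⁿ), i.e. O(n⁴) ≺ g ≺ O(eⁿ).
Check each option:
  A. n⁵ — O(n⁵) is strictly between O(n⁴) and O(eⁿ) ✓
  B. √n — O(√n) does not grow strictly faster than f(n)
  C. n! — O(n!) does not grow strictly slower than h(n)
  D. n³ + n² — O(n³) does not grow strictly faster than f(n)

Only option A (n⁵) lies strictly between.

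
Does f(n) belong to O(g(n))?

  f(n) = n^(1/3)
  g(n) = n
True

f(n) = n^(1/3) is O(n^(1/3)), and g(n) = n is O(n).
Since O(n^(1/3)) ⊆ O(n) (f grows no faster than g), f(n) = O(g(n)) is true.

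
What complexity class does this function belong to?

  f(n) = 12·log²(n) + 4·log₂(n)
O(log² n)

The dominant term in 12·log²(n) + 4·log₂(n) is 12·log²(n), which is Θ(log² n).
Lower-order terms (4·log₂(n)) are asymptotically negligible.
Constants are absorbed, so the tightest bound is O(log² n).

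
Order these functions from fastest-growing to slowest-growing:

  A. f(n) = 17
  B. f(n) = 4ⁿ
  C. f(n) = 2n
B > C > A

Comparing growth rates:
B = 4ⁿ is O(4ⁿ)
C = 2n is O(n)
A = 17 is O(1)

Therefore, the order from fastest to slowest is: B > C > A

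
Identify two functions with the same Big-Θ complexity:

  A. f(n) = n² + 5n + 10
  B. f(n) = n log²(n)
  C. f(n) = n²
A and C

Examining each function:
  A. n² + 5n + 10 is O(n²)
  B. n log²(n) is O(n log² n)
  C. n² is O(n²)

Functions A and C both have the same complexity class.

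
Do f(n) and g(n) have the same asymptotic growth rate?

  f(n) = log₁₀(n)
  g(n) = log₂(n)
True

f(n) = log₁₀(n) and g(n) = log₂(n) are both O(log n).
Since they have the same asymptotic growth rate, f(n) = Θ(g(n)) is true.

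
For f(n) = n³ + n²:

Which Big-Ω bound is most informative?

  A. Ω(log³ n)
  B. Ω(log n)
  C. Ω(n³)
C

f(n) = n³ + n² is Ω(n³).
All listed options are valid Big-Ω bounds (lower bounds),
but Ω(n³) is the tightest (largest valid bound).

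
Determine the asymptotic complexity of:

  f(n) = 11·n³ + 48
O(n³)

The dominant term in 11·n³ + 48 is 11·n³, which is Θ(n³).
Lower-order terms (48) are asymptotically negligible.
Constants are absorbed, so the tightest bound is O(n³).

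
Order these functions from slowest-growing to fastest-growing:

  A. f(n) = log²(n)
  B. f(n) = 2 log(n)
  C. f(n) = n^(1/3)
B < A < C

Comparing growth rates:
B = 2 log(n) is O(log n)
A = log²(n) is O(log² n)
C = n^(1/3) is O(n^(1/3))

Therefore, the order from slowest to fastest is: B < A < C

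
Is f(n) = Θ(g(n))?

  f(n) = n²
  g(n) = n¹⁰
False

f(n) = n² is O(n²), and g(n) = n¹⁰ is O(n¹⁰).
Since they have different growth rates, f(n) = Θ(g(n)) is false.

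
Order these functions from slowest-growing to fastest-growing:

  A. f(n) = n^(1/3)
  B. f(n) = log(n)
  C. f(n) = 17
C < B < A

Comparing growth rates:
C = 17 is O(1)
B = log(n) is O(log n)
A = n^(1/3) is O(n^(1/3))

Therefore, the order from slowest to fastest is: C < B < A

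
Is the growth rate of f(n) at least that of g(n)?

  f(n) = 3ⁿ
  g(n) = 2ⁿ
True

f(n) = 3ⁿ is O(3ⁿ), and g(n) = 2ⁿ is O(2ⁿ).
Since O(3ⁿ) grows at least as fast as O(2ⁿ), f(n) = Ω(g(n)) is true.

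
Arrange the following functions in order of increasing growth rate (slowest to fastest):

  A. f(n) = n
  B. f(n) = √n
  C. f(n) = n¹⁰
B < A < C

Comparing growth rates:
B = √n is O(√n)
A = n is O(n)
C = n¹⁰ is O(n¹⁰)

Therefore, the order from slowest to fastest is: B < A < C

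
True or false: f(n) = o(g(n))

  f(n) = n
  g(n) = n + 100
False

f(n) = n is O(n), and g(n) = n + 100 is O(n).
Since they have the same growth rate, f(n) = o(g(n)) is false.
(f = o(g) requires f to grow strictly slower, not equal.)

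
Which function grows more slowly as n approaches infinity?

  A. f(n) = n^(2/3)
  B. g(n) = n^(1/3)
B

f(n) = n^(2/3) is O(n^(2/3)), while g(n) = n^(1/3) is O(n^(1/3)).
Since O(n^(1/3)) grows slower than O(n^(2/3)), g(n) is dominated.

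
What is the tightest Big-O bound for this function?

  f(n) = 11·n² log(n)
O(n² log n)

The dominant term in 11·n² log(n) is 11·n² log(n), which is Θ(n² log n).
Constants are absorbed, so the tightest bound is O(n² log n).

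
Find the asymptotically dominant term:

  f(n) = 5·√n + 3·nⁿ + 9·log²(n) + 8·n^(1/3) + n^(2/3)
3·nⁿ

Looking at each term:
  - 5·√n is O(√n)
  - 3·nⁿ is O(nⁿ)
  - 9·log²(n) is O(log² n)
  - 8·n^(1/3) is O(n^(1/3))
  - n^(2/3) is O(n^(2/3))

The term 3·nⁿ (O(nⁿ)) grows fastest and dominates all others.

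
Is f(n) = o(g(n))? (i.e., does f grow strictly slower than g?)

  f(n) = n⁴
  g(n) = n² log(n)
False

f(n) = n⁴ is O(n⁴), and g(n) = n² log(n) is O(n² log n).
Since O(n⁴) grows faster than or equal to O(n² log n), f(n) = o(g(n)) is false.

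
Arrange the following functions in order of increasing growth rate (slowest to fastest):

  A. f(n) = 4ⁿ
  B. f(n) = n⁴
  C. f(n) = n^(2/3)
C < B < A

Comparing growth rates:
C = n^(2/3) is O(n^(2/3))
B = n⁴ is O(n⁴)
A = 4ⁿ is O(4ⁿ)

Therefore, the order from slowest to fastest is: C < B < A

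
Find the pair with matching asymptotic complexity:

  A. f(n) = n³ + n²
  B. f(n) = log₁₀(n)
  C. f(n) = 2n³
A and C

Examining each function:
  A. n³ + n² is O(n³)
  B. log₁₀(n) is O(log n)
  C. 2n³ is O(n³)

Functions A and C both have the same complexity class.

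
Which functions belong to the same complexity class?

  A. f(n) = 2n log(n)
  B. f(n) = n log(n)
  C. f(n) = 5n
A and B

Examining each function:
  A. 2n log(n) is O(n log n)
  B. n log(n) is O(n log n)
  C. 5n is O(n)

Functions A and B both have the same complexity class.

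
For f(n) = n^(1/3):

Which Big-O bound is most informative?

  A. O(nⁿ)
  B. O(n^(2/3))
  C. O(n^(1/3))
C

f(n) = n^(1/3) is O(n^(1/3)).
All listed options are valid Big-O bounds (upper bounds),
but O(n^(1/3)) is the tightest (smallest valid bound).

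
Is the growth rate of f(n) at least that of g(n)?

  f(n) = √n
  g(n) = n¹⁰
False

f(n) = √n is O(√n), and g(n) = n¹⁰ is O(n¹⁰).
Since O(√n) grows slower than O(n¹⁰), f(n) = Ω(g(n)) is false.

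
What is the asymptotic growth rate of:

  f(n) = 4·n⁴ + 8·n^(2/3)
Θ(n⁴)

Order the terms by growth rate: 8·n^(2/3) ≺ 4·n⁴.
The fastest-growing term 4·n⁴ dominates as n → ∞; dropping its constant factor gives Θ(n⁴).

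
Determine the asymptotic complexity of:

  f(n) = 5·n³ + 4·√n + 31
O(n³)

The dominant term in 5·n³ + 4·√n + 31 is 5·n³, which is Θ(n³).
Lower-order terms (4·√n, 31) are asymptotically negligible.
Constants are absorbed, so the tightest bound is O(n³).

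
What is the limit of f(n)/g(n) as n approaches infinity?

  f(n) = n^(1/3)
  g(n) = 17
∞

Since n^(1/3) (O(n^(1/3))) grows faster than 17 (O(1)),
the ratio f(n)/g(n) → ∞ as n → ∞.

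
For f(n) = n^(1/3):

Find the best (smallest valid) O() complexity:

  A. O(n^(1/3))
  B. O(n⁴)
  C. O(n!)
A

f(n) = n^(1/3) is O(n^(1/3)).
All listed options are valid Big-O bounds (upper bounds),
but O(n^(1/3)) is the tightest (smallest valid bound).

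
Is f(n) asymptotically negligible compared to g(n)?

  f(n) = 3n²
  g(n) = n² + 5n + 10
False

f(n) = 3n² is O(n²), and g(n) = n² + 5n + 10 is O(n²).
Since they have the same growth rate, f(n) = o(g(n)) is false.
(f = o(g) requires f to grow strictly slower, not equal.)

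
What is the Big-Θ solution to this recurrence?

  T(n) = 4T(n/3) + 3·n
Θ(n^log₃(4))

Master Theorem: a = 4, b = 3, f(n) = 3·n.
Compute the critical exponent d = log₃(4) = 1.262.
Compare f(n) = Θ(n) against n^d:
  k = 1 < d = 1.262, so f(n) = O(n^(d-ε)) — Case 1.
  The recursion cost dominates: T(n) = Θ(n^d) = Θ(n^log₃(4)).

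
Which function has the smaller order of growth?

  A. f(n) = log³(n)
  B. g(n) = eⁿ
A

f(n) = log³(n) is O(log³ n), while g(n) = eⁿ is O(eⁿ).
Since O(log³ n) grows slower than O(eⁿ), f(n) is dominated.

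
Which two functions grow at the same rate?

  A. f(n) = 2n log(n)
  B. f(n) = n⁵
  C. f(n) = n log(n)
A and C

Examining each function:
  A. 2n log(n) is O(n log n)
  B. n⁵ is O(n⁵)
  C. n log(n) is O(n log n)

Functions A and C both have the same complexity class.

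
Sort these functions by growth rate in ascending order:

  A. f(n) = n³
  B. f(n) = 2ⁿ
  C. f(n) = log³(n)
C < A < B

Comparing growth rates:
C = log³(n) is O(log³ n)
A = n³ is O(n³)
B = 2ⁿ is O(2ⁿ)

Therefore, the order from slowest to fastest is: C < A < B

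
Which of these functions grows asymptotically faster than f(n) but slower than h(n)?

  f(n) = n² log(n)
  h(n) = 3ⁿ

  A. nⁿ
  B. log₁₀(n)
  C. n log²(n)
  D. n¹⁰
D

We need g(n) with n² log(n) = o(g(n)) and g(n) = o(3ⁿ), i.e. O(n² log n) ≺ g ≺ O(3ⁿ).
Check each option:
  A. nⁿ — O(nⁿ) does not grow strictly slower than h(n)
  B. log₁₀(n) — O(log n) does not grow strictly faster than f(n)
  C. n log²(n) — O(n log² n) does not grow strictly faster than f(n)
  D. n¹⁰ — O(n¹⁰) is strictly between O(n² log n) and O(3ⁿ) ✓

Only option D (n¹⁰) lies strictly between.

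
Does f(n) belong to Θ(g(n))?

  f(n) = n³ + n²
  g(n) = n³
True

f(n) = n³ + n² and g(n) = n³ are both O(n³).
Since they have the same asymptotic growth rate, f(n) = Θ(g(n)) is true.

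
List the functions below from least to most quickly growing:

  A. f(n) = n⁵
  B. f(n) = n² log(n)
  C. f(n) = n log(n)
C < B < A

Comparing growth rates:
C = n log(n) is O(n log n)
B = n² log(n) is O(n² log n)
A = n⁵ is O(n⁵)

Therefore, the order from slowest to fastest is: C < B < A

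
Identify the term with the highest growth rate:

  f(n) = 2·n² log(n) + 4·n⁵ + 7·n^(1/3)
4·n⁵

Looking at each term:
  - 2·n² log(n) is O(n² log n)
  - 4·n⁵ is O(n⁵)
  - 7·n^(1/3) is O(n^(1/3))

The term 4·n⁵ (O(n⁵)) grows fastest and dominates all others.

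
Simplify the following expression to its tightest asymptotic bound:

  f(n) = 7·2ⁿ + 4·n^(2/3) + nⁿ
Θ(nⁿ)

Order the terms by growth rate: 4·n^(2/3) ≺ 7·2ⁿ ≺ nⁿ.
The fastest-growing term nⁿ dominates as n → ∞; dropping its constant factor gives Θ(nⁿ).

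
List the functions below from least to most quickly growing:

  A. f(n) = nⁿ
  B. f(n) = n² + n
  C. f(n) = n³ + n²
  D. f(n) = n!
B < C < D < A

Comparing growth rates:
B = n² + n is O(n²)
C = n³ + n² is O(n³)
D = n! is O(n!)
A = nⁿ is O(nⁿ)

Therefore, the order from slowest to fastest is: B < C < D < A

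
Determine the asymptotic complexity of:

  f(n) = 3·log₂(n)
O(log n)

The dominant term in 3·log₂(n) is 3·log₂(n), which is Θ(log n).
Constants are absorbed, so the tightest bound is O(log n).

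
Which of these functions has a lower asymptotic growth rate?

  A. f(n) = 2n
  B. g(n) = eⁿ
A

f(n) = 2n is O(n), while g(n) = eⁿ is O(eⁿ).
Since O(n) grows slower than O(eⁿ), f(n) is dominated.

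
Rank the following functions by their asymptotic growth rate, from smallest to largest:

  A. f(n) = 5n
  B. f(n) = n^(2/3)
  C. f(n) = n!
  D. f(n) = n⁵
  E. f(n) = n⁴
B < A < E < D < C

Comparing growth rates:
B = n^(2/3) is O(n^(2/3))
A = 5n is O(n)
E = n⁴ is O(n⁴)
D = n⁵ is O(n⁵)
C = n! is O(n!)

Therefore, the order from slowest to fastest is: B < A < E < D < C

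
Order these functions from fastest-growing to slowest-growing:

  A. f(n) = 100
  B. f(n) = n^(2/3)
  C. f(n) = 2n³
C > B > A

Comparing growth rates:
C = 2n³ is O(n³)
B = n^(2/3) is O(n^(2/3))
A = 100 is O(1)

Therefore, the order from fastest to slowest is: C > B > A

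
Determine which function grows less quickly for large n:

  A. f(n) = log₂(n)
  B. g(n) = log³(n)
A

f(n) = log₂(n) is O(log n), while g(n) = log³(n) is O(log³ n).
Since O(log n) grows slower than O(log³ n), f(n) is dominated.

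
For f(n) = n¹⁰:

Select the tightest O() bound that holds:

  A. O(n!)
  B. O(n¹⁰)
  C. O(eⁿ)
B

f(n) = n¹⁰ is O(n¹⁰).
All listed options are valid Big-O bounds (upper bounds),
but O(n¹⁰) is the tightest (smallest valid bound).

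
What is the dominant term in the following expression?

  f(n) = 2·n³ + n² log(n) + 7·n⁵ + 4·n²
7·n⁵

Looking at each term:
  - 2·n³ is O(n³)
  - n² log(n) is O(n² log n)
  - 7·n⁵ is O(n⁵)
  - 4·n² is O(n²)

The term 7·n⁵ (O(n⁵)) grows fastest and dominates all others.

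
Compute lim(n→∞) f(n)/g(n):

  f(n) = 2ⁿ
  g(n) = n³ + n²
∞

Since 2ⁿ (O(2ⁿ)) grows faster than n³ + n² (O(n³)),
the ratio f(n)/g(n) → ∞ as n → ∞.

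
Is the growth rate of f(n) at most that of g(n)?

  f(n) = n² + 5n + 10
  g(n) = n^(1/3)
False

f(n) = n² + 5n + 10 is O(n²), and g(n) = n^(1/3) is O(n^(1/3)).
Since O(n²) grows faster than O(n^(1/3)), f(n) = O(g(n)) is false.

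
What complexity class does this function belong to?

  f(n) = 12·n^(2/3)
O(n^(2/3))

The dominant term in 12·n^(2/3) is 12·n^(2/3), which is Θ(n^(2/3)).
Constants are absorbed, so the tightest bound is O(n^(2/3)).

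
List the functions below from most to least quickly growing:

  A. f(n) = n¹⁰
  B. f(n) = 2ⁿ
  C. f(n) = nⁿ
C > B > A

Comparing growth rates:
C = nⁿ is O(nⁿ)
B = 2ⁿ is O(2ⁿ)
A = n¹⁰ is O(n¹⁰)

Therefore, the order from fastest to slowest is: C > B > A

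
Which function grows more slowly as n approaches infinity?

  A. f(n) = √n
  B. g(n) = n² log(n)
A

f(n) = √n is O(√n), while g(n) = n² log(n) is O(n² log n).
Since O(√n) grows slower than O(n² log n), f(n) is dominated.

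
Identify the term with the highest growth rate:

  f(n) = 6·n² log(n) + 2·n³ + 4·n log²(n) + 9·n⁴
9·n⁴

Looking at each term:
  - 6·n² log(n) is O(n² log n)
  - 2·n³ is O(n³)
  - 4·n log²(n) is O(n log² n)
  - 9·n⁴ is O(n⁴)

The term 9·n⁴ (O(n⁴)) grows fastest and dominates all others.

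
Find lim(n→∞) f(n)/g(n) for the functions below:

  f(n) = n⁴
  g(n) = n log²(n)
∞

Since n⁴ (O(n⁴)) grows faster than n log²(n) (O(n log² n)),
the ratio f(n)/g(n) → ∞ as n → ∞.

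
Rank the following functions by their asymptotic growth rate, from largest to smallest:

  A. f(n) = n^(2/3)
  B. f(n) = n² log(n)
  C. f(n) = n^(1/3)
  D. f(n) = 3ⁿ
D > B > A > C

Comparing growth rates:
D = 3ⁿ is O(3ⁿ)
B = n² log(n) is O(n² log n)
A = n^(2/3) is O(n^(2/3))
C = n^(1/3) is O(n^(1/3))

Therefore, the order from fastest to slowest is: D > B > A > C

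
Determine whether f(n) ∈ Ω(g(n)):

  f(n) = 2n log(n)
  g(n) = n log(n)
True

f(n) = 2n log(n) and g(n) = n log(n) are both O(n log n).
Big-Ω permits equal growth rates (f ≥ c·g for some c > 0), so f(n) = Ω(g(n)) is true.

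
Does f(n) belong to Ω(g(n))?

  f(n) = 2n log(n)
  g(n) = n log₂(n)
True

f(n) = 2n log(n) and g(n) = n log₂(n) are both O(n log n).
Big-Ω permits equal growth rates (f ≥ c·g for some c > 0), so f(n) = Ω(g(n)) is true.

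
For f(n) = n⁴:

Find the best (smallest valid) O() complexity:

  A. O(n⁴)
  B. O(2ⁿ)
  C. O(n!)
A

f(n) = n⁴ is O(n⁴).
All listed options are valid Big-O bounds (upper bounds),
but O(n⁴) is the tightest (smallest valid bound).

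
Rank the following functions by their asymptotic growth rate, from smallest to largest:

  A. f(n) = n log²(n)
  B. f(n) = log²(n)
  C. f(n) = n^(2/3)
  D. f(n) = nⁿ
B < C < A < D

Comparing growth rates:
B = log²(n) is O(log² n)
C = n^(2/3) is O(n^(2/3))
A = n log²(n) is O(n log² n)
D = nⁿ is O(nⁿ)

Therefore, the order from slowest to fastest is: B < C < A < D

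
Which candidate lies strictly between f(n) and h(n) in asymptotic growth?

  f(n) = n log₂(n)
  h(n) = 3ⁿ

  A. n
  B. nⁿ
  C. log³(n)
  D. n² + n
D

We need g(n) with n log₂(n) = o(g(n)) and g(n) = o(3ⁿ), i.e. O(n log n) ≺ g ≺ O(3ⁿ).
Check each option:
  A. n — O(n) does not grow strictly faster than f(n)
  B. nⁿ — O(nⁿ) does not grow strictly slower than h(n)
  C. log³(n) — O(log³ n) does not grow strictly faster than f(n)
  D. n² + n — O(n²) is strictly between O(n log n) and O(3ⁿ) ✓

Only option D (n² + n) lies strictly between.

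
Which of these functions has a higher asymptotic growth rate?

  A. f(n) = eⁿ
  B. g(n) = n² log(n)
A

f(n) = eⁿ is O(eⁿ), while g(n) = n² log(n) is O(n² log n).
Since O(eⁿ) grows faster than O(n² log n), f(n) dominates.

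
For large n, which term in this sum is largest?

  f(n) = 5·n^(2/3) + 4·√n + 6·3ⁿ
6·3ⁿ

Looking at each term:
  - 5·n^(2/3) is O(n^(2/3))
  - 4·√n is O(√n)
  - 6·3ⁿ is O(3ⁿ)

The term 6·3ⁿ (O(3ⁿ)) grows fastest and dominates all others.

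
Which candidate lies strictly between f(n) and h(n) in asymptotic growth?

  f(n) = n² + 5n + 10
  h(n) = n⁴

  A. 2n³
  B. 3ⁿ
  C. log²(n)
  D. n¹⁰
A

We need g(n) with n² + 5n + 10 = o(g(n)) and g(n) = o(n⁴), i.e. O(n²) ≺ g ≺ O(n⁴).
Check each option:
  A. 2n³ — O(n³) is strictly between O(n²) and O(n⁴) ✓
  B. 3ⁿ — O(3ⁿ) does not grow strictly slower than h(n)
  C. log²(n) — O(log² n) does not grow strictly faster than f(n)
  D. n¹⁰ — O(n¹⁰) does not grow strictly slower than h(n)

Only option A (2n³) lies strictly between.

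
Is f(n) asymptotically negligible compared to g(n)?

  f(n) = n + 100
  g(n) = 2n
False

f(n) = n + 100 is O(n), and g(n) = 2n is O(n).
Since they have the same growth rate, f(n) = o(g(n)) is false.
(f = o(g) requires f to grow strictly slower, not equal.)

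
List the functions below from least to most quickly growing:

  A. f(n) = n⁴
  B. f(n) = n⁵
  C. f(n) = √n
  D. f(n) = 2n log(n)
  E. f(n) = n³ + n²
C < D < E < A < B

Comparing growth rates:
C = √n is O(√n)
D = 2n log(n) is O(n log n)
E = n³ + n² is O(n³)
A = n⁴ is O(n⁴)
B = n⁵ is O(n⁵)

Therefore, the order from slowest to fastest is: C < D < E < A < B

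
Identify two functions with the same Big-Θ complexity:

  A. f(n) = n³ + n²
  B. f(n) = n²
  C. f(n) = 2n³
A and C

Examining each function:
  A. n³ + n² is O(n³)
  B. n² is O(n²)
  C. 2n³ is O(n³)

Functions A and C both have the same complexity class.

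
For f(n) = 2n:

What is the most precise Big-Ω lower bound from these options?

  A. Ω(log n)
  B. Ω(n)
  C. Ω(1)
B

f(n) = 2n is Ω(n).
All listed options are valid Big-Ω bounds (lower bounds),
but Ω(n) is the tightest (largest valid bound).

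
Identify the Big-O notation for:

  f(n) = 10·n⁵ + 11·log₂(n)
O(n⁵)

The dominant term in 10·n⁵ + 11·log₂(n) is 10·n⁵, which is Θ(n⁵).
Lower-order terms (11·log₂(n)) are asymptotically negligible.
Constants are absorbed, so the tightest bound is O(n⁵).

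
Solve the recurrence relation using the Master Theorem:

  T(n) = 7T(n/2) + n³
Θ(n³)

Master Theorem: a = 7, b = 2, f(n) = n³.
Compute the critical exponent d = log₂(7) = 2.807.
Compare f(n) = Θ(n³) against n^d:
  k = 3 > d = 2.807, so f(n) = Ω(n^(d+ε)) — Case 3.
  Regularity: a·(n/b)^3/n^3 = a/b^3 = 7/8 < 1 ✓.
  The top-level work dominates: T(n) = Θ(f(n)) = Θ(n³).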